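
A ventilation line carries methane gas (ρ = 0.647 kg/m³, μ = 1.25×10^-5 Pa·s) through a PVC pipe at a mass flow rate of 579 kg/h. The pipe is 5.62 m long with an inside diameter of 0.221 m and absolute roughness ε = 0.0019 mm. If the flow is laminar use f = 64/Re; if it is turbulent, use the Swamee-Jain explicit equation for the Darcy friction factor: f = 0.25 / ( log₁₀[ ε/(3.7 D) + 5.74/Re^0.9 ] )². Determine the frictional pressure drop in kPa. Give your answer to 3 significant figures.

ΔP ≈ 0.00659 kPa

ṁ = 579 kg/h = 579/3600 = 0.1608 kg/s.
A = πD²/4 = π(0.221)²/4 = 0.03836 m²; mean velocity V = ṁ/(ρA) = 0.1608/(0.647 · 0.03836) = 6.48 m/s.
Reynolds number Re = ρVD/μ = 0.647 · 6.48 · 0.221 / 1.25e-05 = 7.413e+04.
Re > 4000 → turbulent. Relative roughness ε/D = 1.9e-06/0.221 = 8.6e-06. Swamee-Jain: f = 0.25/(log₁₀[8.6e-06/3.7 + 5.74/7.413e+04^0.9])² = 0.25/(log₁₀[2.32e-06 + 0.000238])² = 0.25/(-3.62)² = 0.01908.
Darcy-Weisbach: ΔP = f(L/D)(ρV²/2) = 0.01908·(5.62/0.221)·(0.647·6.48²/2) = 0.01908·25.43·13.59 = 6.591 Pa.
ΔP = 6.591 Pa = 0.00659 kPa.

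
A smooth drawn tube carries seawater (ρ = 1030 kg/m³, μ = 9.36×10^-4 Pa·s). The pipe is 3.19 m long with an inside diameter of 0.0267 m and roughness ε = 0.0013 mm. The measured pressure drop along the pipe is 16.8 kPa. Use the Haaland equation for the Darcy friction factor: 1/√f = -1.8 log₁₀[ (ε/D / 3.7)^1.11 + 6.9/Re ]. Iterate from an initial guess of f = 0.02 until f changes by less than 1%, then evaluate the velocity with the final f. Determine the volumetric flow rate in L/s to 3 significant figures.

Q ≈ 2.21 L/s

Rearranging Darcy-Weisbach: V = √(2·ΔP·D/(f·L·ρ)). With ε/D = 1.3e-06/0.0267 = 4.87e-05, iterate starting from f = 0.02:
  f = 0.02 → V = √(2·1.68e+04·0.0267/(0.02·3.19·1030)) = 3.695 m/s; Re = ρVD/μ = 1.086e+05; f → 0.01774
  f = 0.01774 → V = 3.923 m/s; Re = 1.153e+05; f → 0.01753
  f = 0.01753 → V = 3.947 m/s; Re = 1.16e+05; f → 0.01751
Converged (Δf/f < 1%). With the final f = 0.01751: V = √(2·1.68e+04·0.0267/(0.01751·3.19·1030)) = 3.949 m/s.
Q = V·A = 3.949·(π/4·0.0267²) = 0.002211 m³/s = 2.21 L/s.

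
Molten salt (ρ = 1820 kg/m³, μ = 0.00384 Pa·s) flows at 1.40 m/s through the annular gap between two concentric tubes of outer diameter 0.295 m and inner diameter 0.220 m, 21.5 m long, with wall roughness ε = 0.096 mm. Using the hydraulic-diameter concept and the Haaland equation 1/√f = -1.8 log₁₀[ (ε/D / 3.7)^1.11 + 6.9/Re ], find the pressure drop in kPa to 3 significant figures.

Hydraulic diameter D_h = 4A/P = D_o - D_i = 0.295 - 0.22 = 0.075 m.
Re = ρVD_h/μ = 1820·1.4·0.075/0.00384 = 4.977e+04.
ε/D_h = 9.6e-05/0.075 = 0.00128; Haaland gives 1/√f = -1.8 log₁₀[0.000144+0.000139] = 6.388, so f = 0.02451.
ΔP = f(L/D_h)(ρV²/2) = 0.02451·21.5/0.075·1784 = 1.253e+04 Pa.
ΔP = 12.5 kPa.

ΔP ≈ 12.5 kPa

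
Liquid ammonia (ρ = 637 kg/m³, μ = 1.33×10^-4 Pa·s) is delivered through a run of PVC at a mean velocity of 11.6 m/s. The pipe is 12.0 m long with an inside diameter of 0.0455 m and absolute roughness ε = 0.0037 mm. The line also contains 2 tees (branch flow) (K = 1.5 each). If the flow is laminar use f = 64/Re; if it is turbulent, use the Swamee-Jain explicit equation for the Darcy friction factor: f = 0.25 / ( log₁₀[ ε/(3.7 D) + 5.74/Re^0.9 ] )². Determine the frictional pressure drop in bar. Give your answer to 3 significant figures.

Reynolds number Re = ρVD/μ = 637 · 11.6 · 0.0455 / 0.000133 = 2.528e+06.
Re > 4000 → turbulent. Relative roughness ε/D = 3.7e-06/0.0455 = 8.13e-05. Swamee-Jain: f = 0.25/(log₁₀[8.13e-05/3.7 + 5.74/2.528e+06^0.9])² = 0.25/(log₁₀[2.2e-05 + 9.92e-06])² = 0.25/(-4.496)² = 0.01237.
Total minor-loss coefficient ΣK = 2·1.5 = 3.
ΔP = [f·L/D + ΣK]·(ρV²/2) = [0.01237·12/0.0455 + 3]·(637·11.6²/2) = [3.261 + 3]·4.286e+04 = 2.683e+05 Pa.
ΔP = 2.683e+05 Pa = 2.68 bar.

ΔP ≈ 2.68 bar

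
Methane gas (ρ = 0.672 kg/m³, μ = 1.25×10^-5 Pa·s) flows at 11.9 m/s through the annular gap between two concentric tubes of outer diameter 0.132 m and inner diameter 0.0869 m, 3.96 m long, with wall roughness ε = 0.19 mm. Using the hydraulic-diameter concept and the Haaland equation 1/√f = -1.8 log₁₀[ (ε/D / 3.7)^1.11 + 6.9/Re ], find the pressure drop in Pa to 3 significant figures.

Hydraulic diameter D_h = 4A/P = D_o - D_i = 0.132 - 0.0869 = 0.0451 m.
Re = ρVD_h/μ = 0.672·11.9·0.0451/1.25e-05 = 2.885e+04.
ε/D_h = 0.00019/0.0451 = 0.00421; Haaland gives 1/√f = -1.8 log₁₀[0.00054+0.000239] = 5.595, so f = 0.03195.
ΔP = f(L/D_h)(ρV²/2) = 0.03195·3.96/0.0451·47.58 = 133.5 Pa.

ΔP ≈ 133 Pa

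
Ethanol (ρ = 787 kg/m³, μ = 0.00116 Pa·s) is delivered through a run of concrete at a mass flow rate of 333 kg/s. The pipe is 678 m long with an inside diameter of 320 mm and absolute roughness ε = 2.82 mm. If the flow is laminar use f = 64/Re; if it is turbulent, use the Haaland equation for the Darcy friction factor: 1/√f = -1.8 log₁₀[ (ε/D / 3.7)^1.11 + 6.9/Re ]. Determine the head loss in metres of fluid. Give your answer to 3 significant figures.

h_f ≈ 109 m

A = πD²/4 = π(0.32)²/4 = 0.08042 m²; mean velocity V = ṁ/(ρA) = 333/(787 · 0.08042) = 5.261 m/s.
Reynolds number Re = ρVD/μ = 787 · 5.261 · 0.32 / 0.00116 = 1.142e+06.
Re > 4000 → turbulent. Relative roughness ε/D = 0.00282/0.32 = 0.00881. Haaland: 1/√f = -1.8 log₁₀[(0.00881/3.7)^1.11 + 6.9/1.142e+06] = -1.8 log₁₀[0.00123 + 6.04e-06] = 5.237, so f = 0.03646.
Darcy-Weisbach: ΔP = f(L/D)(ρV²/2) = 0.03646·(678/0.32)·(787·5.261²/2) = 0.03646·2119·1.089e+04 = 8.414e+05 Pa.
Head loss h_f = ΔP/(ρg) = 8.414e+05/(787·9.81) = 109 m.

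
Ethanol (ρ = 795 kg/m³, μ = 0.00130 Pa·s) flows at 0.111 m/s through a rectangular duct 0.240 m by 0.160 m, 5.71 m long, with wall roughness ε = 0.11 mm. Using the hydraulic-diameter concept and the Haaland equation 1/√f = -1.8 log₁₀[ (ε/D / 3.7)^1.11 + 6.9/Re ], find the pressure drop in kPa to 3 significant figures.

ΔP ≈ 0.00431 kPa

Hydraulic diameter D_h = 4A/P = 4·(0.24·0.16)/(2·(0.24+0.16)) = 0.1536/0.8 = 0.192 m.
Re = ρVD_h/μ = 795·0.111·0.192/0.0013 = 1.303e+04.
ε/D_h = 0.00011/0.192 = 0.000573; Haaland gives 1/√f = -1.8 log₁₀[5.9e-05+0.000529] = 5.815, so f = 0.02958.
ΔP = f(L/D_h)(ρV²/2) = 0.02958·5.71/0.192·4.898 = 4.308 Pa.
ΔP = 0.00431 kPa.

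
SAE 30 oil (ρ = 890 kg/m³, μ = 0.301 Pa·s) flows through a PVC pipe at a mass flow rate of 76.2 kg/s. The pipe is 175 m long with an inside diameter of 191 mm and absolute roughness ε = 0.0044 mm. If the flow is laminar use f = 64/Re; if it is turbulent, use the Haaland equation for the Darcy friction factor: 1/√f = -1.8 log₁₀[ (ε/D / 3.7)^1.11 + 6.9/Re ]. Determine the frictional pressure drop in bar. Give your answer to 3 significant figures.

A = πD²/4 = π(0.191)²/4 = 0.02865 m²; mean velocity V = ṁ/(ρA) = 76.2/(890 · 0.02865) = 2.988 m/s.
Reynolds number Re = ρVD/μ = 890 · 2.988 · 0.191 / 0.301 = 1688.
Re < 2300 → laminar flow, so f = 64/Re = 64/1688 = 0.03792 (the turbulent correlation is not needed).
Darcy-Weisbach: ΔP = f(L/D)(ρV²/2) = 0.03792·(175/0.191)·(890·2.988²/2) = 0.03792·916.2·3974 = 1.381e+05 Pa.
ΔP = 1.381e+05 Pa = 1.38 bar.

ΔP ≈ 1.38 bar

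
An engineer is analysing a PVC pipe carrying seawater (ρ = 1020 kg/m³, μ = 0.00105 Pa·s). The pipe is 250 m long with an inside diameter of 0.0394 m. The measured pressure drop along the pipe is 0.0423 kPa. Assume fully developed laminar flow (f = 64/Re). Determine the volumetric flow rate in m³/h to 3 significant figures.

Q ≈ 0.0343 m³/h

For laminar flow, f = 64/Re with Re = ρVD/μ, so Darcy-Weisbach reduces to ΔP = 32μLV/D². Solving for V: V = ΔP·D²/(32μL) = 42.3·(0.0394)²/(32·0.00105·250) = 0.007817 m/s.
Check: Re = ρVD/μ = 1020·0.007817·0.0394/0.00105 = 299.2 < 2300, so the laminar assumption holds.
Q = V·A = 0.007817·(π/4·0.0394²) = 9.531e-06 m³/s = 0.0343 m³/h.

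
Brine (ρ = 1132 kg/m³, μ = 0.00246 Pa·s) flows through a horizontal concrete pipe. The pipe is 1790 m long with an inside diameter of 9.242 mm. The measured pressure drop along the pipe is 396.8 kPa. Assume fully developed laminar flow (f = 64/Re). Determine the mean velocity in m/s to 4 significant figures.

V ≈ 0.2405 m/s

For laminar flow, f = 64/Re with Re = ρVD/μ, so Darcy-Weisbach reduces to ΔP = 32μLV/D². Solving for V: V = ΔP·D²/(32μL) = 3.968e+05·(0.009242)²/(32·0.00246·1790) = 0.2405 m/s.
Check: Re = ρVD/μ = 1132·0.2405·0.009242/0.00246 = 1023 < 2300, so the laminar assumption holds.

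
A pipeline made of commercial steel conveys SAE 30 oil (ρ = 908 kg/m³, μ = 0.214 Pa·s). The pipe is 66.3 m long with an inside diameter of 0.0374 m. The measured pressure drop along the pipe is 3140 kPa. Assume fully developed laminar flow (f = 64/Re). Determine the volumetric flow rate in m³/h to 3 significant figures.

Q ≈ 38.3 m³/h

For laminar flow, f = 64/Re with Re = ρVD/μ, so Darcy-Weisbach reduces to ΔP = 32μLV/D². Solving for V: V = ΔP·D²/(32μL) = 3.14e+06·(0.0374)²/(32·0.214·66.3) = 9.674 m/s.
Check: Re = ρVD/μ = 908·9.674·0.0374/0.214 = 1535 < 2300, so the laminar assumption holds.
Q = V·A = 9.674·(π/4·0.0374²) = 0.01063 m³/s = 38.3 m³/h.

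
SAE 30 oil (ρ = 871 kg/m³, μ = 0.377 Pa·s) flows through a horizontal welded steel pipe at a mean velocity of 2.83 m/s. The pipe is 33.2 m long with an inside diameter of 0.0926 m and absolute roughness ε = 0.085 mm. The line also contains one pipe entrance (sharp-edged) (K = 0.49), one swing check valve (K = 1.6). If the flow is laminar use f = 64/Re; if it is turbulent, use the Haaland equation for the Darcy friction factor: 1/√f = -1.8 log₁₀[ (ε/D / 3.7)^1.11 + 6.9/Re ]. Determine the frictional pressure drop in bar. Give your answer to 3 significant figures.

Reynolds number Re = ρVD/μ = 871 · 2.83 · 0.0926 / 0.377 = 605.4.
Re < 2300 → laminar flow, so f = 64/Re = 64/605.4 = 0.1057 (the turbulent correlation is not needed).
Total minor-loss coefficient ΣK = 1·0.49 + 1·1.6 = 2.09.
ΔP = [f·L/D + ΣK]·(ρV²/2) = [0.1057·33.2/0.0926 + 2.09]·(871·2.83²/2) = [37.9 + 2.09]·3488 = 1.395e+05 Pa.
ΔP = 1.395e+05 Pa = 1.39 bar.

ΔP ≈ 1.39 bar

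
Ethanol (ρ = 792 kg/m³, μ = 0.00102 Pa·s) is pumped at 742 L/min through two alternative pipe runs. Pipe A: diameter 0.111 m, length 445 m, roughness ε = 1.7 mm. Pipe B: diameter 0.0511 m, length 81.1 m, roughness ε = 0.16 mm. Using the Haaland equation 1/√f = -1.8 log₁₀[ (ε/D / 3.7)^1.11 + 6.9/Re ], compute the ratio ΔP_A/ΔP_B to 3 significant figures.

Pipe A: V = Q/A = 0.01237/0.009677 = 1.278 m/s; Re = 1.101e+05; ε/D = 0.0153; Haaland → f = 0.04451; ΔP_A = f(L/D)(ρV²/2) = 1.154e+05 Pa.
Pipe B: V = Q/A = 0.01237/0.002051 = 6.03 m/s; Re = 2.393e+05; ε/D = 0.00313; Haaland → f = 0.02703; ΔP_B = f(L/D)(ρV²/2) = 6.176e+05 Pa.
ΔP_A/ΔP_B = 1.154e+05/6.176e+05 = 0.187.

ΔP_A/ΔP_B ≈ 0.187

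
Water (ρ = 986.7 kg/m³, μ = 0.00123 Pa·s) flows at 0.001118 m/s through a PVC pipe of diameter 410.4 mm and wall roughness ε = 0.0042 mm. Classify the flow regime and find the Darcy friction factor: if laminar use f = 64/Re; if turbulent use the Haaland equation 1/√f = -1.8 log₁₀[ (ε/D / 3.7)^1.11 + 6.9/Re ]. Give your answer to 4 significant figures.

f ≈ 0.1739

Re = ρVD/μ = 986.7·0.001118·0.4104/0.00123 = 368.1.
Re < 2300 → laminar, so f = 64/Re = 0.1739 (roughness is irrelevant in laminar flow).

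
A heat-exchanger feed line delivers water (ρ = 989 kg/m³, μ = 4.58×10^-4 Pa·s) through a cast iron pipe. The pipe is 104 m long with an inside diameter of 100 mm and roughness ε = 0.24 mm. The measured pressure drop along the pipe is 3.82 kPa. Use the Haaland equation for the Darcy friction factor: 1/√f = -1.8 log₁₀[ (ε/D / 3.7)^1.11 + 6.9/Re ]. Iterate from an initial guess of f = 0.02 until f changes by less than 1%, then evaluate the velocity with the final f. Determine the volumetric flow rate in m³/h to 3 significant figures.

Q ≈ 15.2 m³/h

Rearranging Darcy-Weisbach: V = √(2·ΔP·D/(f·L·ρ)). With ε/D = 0.00024/0.1 = 0.0024, iterate starting from f = 0.02:
  f = 0.02 → V = √(2·3820·0.1/(0.02·104·989)) = 0.6094 m/s; Re = ρVD/μ = 1.316e+05; f → 0.02569
  f = 0.02569 → V = 0.5377 m/s; Re = 1.161e+05; f → 0.02582
Converged (Δf/f < 1%). With the final f = 0.02582: V = √(2·3820·0.1/(0.02582·104·989)) = 0.5364 m/s.
Q = V·A = 0.5364·(π/4·0.1²) = 0.004213 m³/s = 15.2 m³/h.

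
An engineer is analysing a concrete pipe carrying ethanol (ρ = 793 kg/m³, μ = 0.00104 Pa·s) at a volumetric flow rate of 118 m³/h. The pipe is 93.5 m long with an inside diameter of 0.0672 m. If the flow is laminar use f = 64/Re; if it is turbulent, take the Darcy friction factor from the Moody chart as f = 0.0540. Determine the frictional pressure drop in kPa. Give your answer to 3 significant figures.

Q = 118 m³/h = 118/3600 = 0.03278 m³/s.
Cross-sectional area A = πD²/4 = π(0.0672)²/4 = 0.003547 m²; mean velocity V = Q/A = 0.03278/0.003547 = 9.242 m/s.
Reynolds number Re = ρVD/μ = 793 · 9.242 · 0.0672 / 0.00104 = 4.735e+05.
Re > 4000 → turbulent; use the Moody-chart value f = 0.0540.
Darcy-Weisbach: ΔP = f(L/D)(ρV²/2) = 0.054·(93.5/0.0672)·(793·9.242²/2) = 0.054·1391·3.386e+04 = 2.544e+06 Pa.
ΔP = 2.544e+06 Pa = 2540 kPa.

ΔP ≈ 2540 kPa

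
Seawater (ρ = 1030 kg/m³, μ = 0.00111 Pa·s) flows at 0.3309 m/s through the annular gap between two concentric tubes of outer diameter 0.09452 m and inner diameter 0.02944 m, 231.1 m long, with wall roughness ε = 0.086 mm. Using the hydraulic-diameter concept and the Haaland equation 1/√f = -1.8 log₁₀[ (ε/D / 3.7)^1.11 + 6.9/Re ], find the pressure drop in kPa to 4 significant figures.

Hydraulic diameter D_h = 4A/P = D_o - D_i = 0.09452 - 0.02944 = 0.06508 m.
Re = ρVD_h/μ = 1030·0.3309·0.06508/0.00111 = 1.998e+04.
ε/D_h = 8.6e-05/0.06508 = 0.00132; Haaland gives 1/√f = -1.8 log₁₀[0.000149+0.000345] = 5.951, so f = 0.02824.
ΔP = f(L/D_h)(ρV²/2) = 0.02824·231.1/0.06508·56.39 = 5655 Pa.
ΔP = 5.655 kPa.

ΔP ≈ 5.655 kPa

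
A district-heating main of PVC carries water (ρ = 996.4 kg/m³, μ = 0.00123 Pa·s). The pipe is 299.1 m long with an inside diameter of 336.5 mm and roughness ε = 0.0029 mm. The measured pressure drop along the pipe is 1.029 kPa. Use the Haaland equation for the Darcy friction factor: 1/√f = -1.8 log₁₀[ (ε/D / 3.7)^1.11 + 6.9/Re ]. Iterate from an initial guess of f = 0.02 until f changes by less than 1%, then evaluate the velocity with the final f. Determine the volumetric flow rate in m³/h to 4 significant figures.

Q ≈ 115.3 m³/h

Rearranging Darcy-Weisbach: V = √(2·ΔP·D/(f·L·ρ)). With ε/D = 2.9e-06/0.3365 = 8.62e-06, iterate starting from f = 0.02:
  f = 0.02 → V = √(2·1029·0.3365/(0.02·299.1·996.4)) = 0.3409 m/s; Re = ρVD/μ = 9.292e+04; f → 0.01813
  f = 0.01813 → V = 0.358 m/s; Re = 9.759e+04; f → 0.01795
  f = 0.01795 → V = 0.3598 m/s; Re = 9.809e+04; f → 0.01793
Converged (Δf/f < 1%). With the final f = 0.01793: V = √(2·1029·0.3365/(0.01793·299.1·996.4)) = 0.36 m/s.
Q = V·A = 0.36·(π/4·0.3365²) = 0.03202 m³/s = 115.3 m³/h.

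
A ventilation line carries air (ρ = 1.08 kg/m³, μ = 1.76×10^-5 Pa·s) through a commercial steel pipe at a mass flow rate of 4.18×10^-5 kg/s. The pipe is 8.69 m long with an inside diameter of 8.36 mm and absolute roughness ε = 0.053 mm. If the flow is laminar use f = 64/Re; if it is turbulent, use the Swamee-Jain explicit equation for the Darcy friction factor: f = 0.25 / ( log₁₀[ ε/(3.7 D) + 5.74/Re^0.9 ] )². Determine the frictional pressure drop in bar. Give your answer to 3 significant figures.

ΔP ≈ 4.94×10^-4 bar

A = πD²/4 = π(0.00836)²/4 = 5.489e-05 m²; mean velocity V = ṁ/(ρA) = 4.18e-05/(1.08 · 5.489e-05) = 0.7051 m/s.
Reynolds number Re = ρVD/μ = 1.08 · 0.7051 · 0.00836 / 1.76e-05 = 361.7.
Re < 2300 → laminar flow, so f = 64/Re = 64/361.7 = 0.1769 (the turbulent correlation is not needed).
Darcy-Weisbach: ΔP = f(L/D)(ρV²/2) = 0.1769·(8.69/0.00836)·(1.08·0.7051²/2) = 0.1769·1039·0.2685 = 49.38 Pa.
ΔP = 49.38 Pa = 4.94×10^-4 bar.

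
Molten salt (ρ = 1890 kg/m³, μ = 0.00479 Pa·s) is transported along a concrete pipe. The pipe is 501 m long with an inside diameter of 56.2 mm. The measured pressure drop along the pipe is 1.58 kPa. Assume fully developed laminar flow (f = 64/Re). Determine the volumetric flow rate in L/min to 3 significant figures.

Q ≈ 9.67 L/min

For laminar flow, f = 64/Re with Re = ρVD/μ, so Darcy-Weisbach reduces to ΔP = 32μLV/D². Solving for V: V = ΔP·D²/(32μL) = 1580·(0.0562)²/(32·0.00479·501) = 0.06498 m/s.
Check: Re = ρVD/μ = 1890·0.06498·0.0562/0.00479 = 1441 < 2300, so the laminar assumption holds.
Q = V·A = 0.06498·(π/4·0.0562²) = 0.0001612 m³/s = 9.67 L/min.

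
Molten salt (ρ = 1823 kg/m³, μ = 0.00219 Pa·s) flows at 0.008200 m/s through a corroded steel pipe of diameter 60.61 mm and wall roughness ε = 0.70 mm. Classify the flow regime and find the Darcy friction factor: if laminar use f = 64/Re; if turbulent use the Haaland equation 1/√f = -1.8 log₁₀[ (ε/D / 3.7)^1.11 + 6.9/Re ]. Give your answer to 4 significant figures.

Re = ρVD/μ = 1823·0.0082·0.06061/0.00219 = 413.7.
Re < 2300 → laminar, so f = 64/Re = 0.1547 (roughness is irrelevant in laminar flow).

f ≈ 0.1547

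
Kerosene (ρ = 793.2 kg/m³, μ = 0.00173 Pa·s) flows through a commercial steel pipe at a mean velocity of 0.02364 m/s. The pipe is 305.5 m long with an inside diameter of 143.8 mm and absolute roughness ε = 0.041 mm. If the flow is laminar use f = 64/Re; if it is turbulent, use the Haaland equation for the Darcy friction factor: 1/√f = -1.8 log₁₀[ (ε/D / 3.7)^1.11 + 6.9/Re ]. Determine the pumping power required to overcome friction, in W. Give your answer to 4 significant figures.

P ≈ 0.007423 W

Reynolds number Re = ρVD/μ = 793.2 · 0.02364 · 0.1438 / 0.00173 = 1559.
Re < 2300 → laminar flow, so f = 64/Re = 64/1559 = 0.04106 (the turbulent correlation is not needed).
Darcy-Weisbach: ΔP = f(L/D)(ρV²/2) = 0.04106·(305.5/0.1438)·(793.2·0.02364²/2) = 0.04106·2124·0.2216 = 19.33 Pa.
Q = V·A = 0.02364·0.01624 = 0.0003839 m³/s.
Pumping power P = QΔP = 0.0003839·19.33 = 0.0074232 W = 0.007423 W.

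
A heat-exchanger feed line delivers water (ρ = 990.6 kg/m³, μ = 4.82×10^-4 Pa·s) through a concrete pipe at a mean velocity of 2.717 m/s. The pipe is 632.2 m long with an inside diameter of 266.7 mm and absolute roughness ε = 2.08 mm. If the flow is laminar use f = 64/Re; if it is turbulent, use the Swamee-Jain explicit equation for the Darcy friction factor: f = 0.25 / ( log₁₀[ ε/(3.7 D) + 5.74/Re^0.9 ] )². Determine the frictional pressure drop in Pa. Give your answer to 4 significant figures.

ΔP ≈ 303300 Pa

Reynolds number Re = ρVD/μ = 990.6 · 2.717 · 0.2667 / 0.000482 = 1.489e+06.
Re > 4000 → turbulent. Relative roughness ε/D = 0.00208/0.2667 = 0.0078. Swamee-Jain: f = 0.25/(log₁₀[0.0078/3.7 + 5.74/1.489e+06^0.9])² = 0.25/(log₁₀[0.00211 + 1.6e-05])² = 0.25/(-2.673)² = 0.03499.
Darcy-Weisbach: ΔP = f(L/D)(ρV²/2) = 0.03499·(632.2/0.2667)·(990.6·2.717²/2) = 0.03499·2370·3656 = 3.033e+05 Pa.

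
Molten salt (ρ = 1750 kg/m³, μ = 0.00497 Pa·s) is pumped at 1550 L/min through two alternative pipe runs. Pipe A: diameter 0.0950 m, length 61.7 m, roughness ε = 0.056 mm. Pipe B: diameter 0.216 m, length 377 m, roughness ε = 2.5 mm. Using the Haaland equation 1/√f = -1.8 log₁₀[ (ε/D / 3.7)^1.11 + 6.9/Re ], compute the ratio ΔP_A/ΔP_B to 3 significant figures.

ΔP_A/ΔP_B ≈ 4.86

Pipe A: V = Q/A = 0.02583/0.007088 = 3.645 m/s; Re = 1.219e+05; ε/D = 0.000589; Haaland → f = 0.01998; ΔP_A = f(L/D)(ρV²/2) = 1.508e+05 Pa.
Pipe B: V = Q/A = 0.02583/0.03664 = 0.705 m/s; Re = 5.362e+04; ε/D = 0.0116; Haaland → f = 0.04088; ΔP_B = f(L/D)(ρV²/2) = 3.103e+04 Pa.
ΔP_A/ΔP_B = 1.508e+05/3.103e+04 = 4.86.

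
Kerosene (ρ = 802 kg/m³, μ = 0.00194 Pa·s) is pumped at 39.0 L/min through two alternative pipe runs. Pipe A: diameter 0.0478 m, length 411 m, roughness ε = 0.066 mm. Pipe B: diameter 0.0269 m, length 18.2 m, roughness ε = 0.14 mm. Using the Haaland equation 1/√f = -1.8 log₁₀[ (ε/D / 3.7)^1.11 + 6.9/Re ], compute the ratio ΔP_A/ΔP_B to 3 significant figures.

ΔP_A/ΔP_B ≈ 1.24

Pipe A: V = Q/A = 0.00065/0.001795 = 0.3622 m/s; Re = 7158; ε/D = 0.00138; Haaland → f = 0.03545; ΔP_A = f(L/D)(ρV²/2) = 1.604e+04 Pa.
Pipe B: V = Q/A = 0.00065/0.0005683 = 1.144 m/s; Re = 1.272e+04; ε/D = 0.0052; Haaland → f = 0.03641; ΔP_B = f(L/D)(ρV²/2) = 1.292e+04 Pa.
ΔP_A/ΔP_B = 1.604e+04/1.292e+04 = 1.24.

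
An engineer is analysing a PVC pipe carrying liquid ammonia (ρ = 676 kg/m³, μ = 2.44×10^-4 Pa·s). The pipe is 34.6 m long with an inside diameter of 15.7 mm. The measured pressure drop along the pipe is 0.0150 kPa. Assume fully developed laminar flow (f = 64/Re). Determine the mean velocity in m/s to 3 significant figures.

For laminar flow, f = 64/Re with Re = ρVD/μ, so Darcy-Weisbach reduces to ΔP = 32μLV/D². Solving for V: V = ΔP·D²/(32μL) = 15·(0.0157)²/(32·0.000244·34.6) = 0.01369 m/s.
Check: Re = ρVD/μ = 676·0.01369·0.0157/0.000244 = 595.3 < 2300, so the laminar assumption holds.

V ≈ 0.0137 m/s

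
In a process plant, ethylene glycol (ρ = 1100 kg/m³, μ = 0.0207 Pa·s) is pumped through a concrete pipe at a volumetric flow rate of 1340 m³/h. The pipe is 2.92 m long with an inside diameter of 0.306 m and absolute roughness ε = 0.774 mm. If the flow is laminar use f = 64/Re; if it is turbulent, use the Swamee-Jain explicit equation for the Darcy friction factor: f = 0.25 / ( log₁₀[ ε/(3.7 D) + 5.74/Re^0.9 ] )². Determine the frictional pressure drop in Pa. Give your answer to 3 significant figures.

ΔP ≈ 3620 Pa

Q = 1340 m³/h = 1340/3600 = 0.3722 m³/s.
Cross-sectional area A = πD²/4 = π(0.306)²/4 = 0.07354 m²; mean velocity V = Q/A = 0.3722/0.07354 = 5.061 m/s.
Reynolds number Re = ρVD/μ = 1100 · 5.061 · 0.306 / 0.0207 = 8.23e+04.
Re > 4000 → turbulent. Relative roughness ε/D = 0.000774/0.306 = 0.00253. Swamee-Jain: f = 0.25/(log₁₀[0.00253/3.7 + 5.74/8.23e+04^0.9])² = 0.25/(log₁₀[0.000684 + 0.000216])² = 0.25/(-3.046)² = 0.02695.
Darcy-Weisbach: ΔP = f(L/D)(ρV²/2) = 0.02695·(2.92/0.306)·(1100·5.061²/2) = 0.02695·9.542·1.409e+04 = 3623 Pa.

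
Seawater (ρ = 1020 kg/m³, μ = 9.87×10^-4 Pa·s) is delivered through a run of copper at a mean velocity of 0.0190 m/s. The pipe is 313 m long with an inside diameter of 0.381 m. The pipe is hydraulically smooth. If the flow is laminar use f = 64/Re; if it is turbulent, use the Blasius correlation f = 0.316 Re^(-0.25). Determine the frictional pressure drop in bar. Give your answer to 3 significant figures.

Reynolds number Re = ρVD/μ = 1020 · 0.019 · 0.381 / 0.000987 = 7481.
Re > 4000 → turbulent. Smooth-pipe (Blasius): f = 0.316 Re^(-0.25) = 0.316/(7481)^0.25 = 0.03398.
Darcy-Weisbach: ΔP = f(L/D)(ρV²/2) = 0.03398·(313/0.381)·(1020·0.019²/2) = 0.03398·821.5·0.1841 = 5.139 Pa.
ΔP = 5.139 Pa = 5.14×10^-5 bar.

ΔP ≈ 5.14×10^-5 bar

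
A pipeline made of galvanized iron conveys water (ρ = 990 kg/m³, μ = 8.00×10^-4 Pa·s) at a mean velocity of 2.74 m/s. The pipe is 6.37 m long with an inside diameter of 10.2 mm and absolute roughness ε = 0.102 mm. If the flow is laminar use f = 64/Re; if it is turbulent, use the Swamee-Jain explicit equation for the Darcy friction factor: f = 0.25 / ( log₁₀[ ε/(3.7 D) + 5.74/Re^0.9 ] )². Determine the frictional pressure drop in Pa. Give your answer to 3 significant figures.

ΔP ≈ 93000 Pa

Reynolds number Re = ρVD/μ = 990 · 2.74 · 0.0102 / 0.0008 = 3.459e+04.
Re > 4000 → turbulent. Relative roughness ε/D = 0.000102/0.0102 = 0.01. Swamee-Jain: f = 0.25/(log₁₀[0.01/3.7 + 5.74/3.459e+04^0.9])² = 0.25/(log₁₀[0.0027 + 0.000472])² = 0.25/(-2.498)² = 0.04005.
Darcy-Weisbach: ΔP = f(L/D)(ρV²/2) = 0.04005·(6.37/0.0102)·(990·2.74²/2) = 0.04005·624.5·3716 = 9.296e+04 Pa.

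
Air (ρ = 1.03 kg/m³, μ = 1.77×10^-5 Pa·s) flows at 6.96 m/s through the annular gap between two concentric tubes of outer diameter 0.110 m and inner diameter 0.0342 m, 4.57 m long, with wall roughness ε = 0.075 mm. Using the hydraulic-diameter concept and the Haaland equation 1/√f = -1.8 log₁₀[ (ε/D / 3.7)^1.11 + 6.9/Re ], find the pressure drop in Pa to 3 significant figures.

ΔP ≈ 38.4 Pa

Hydraulic diameter D_h = 4A/P = D_o - D_i = 0.11 - 0.0342 = 0.0758 m.
Re = ρVD_h/μ = 1.03·6.96·0.0758/1.77e-05 = 3.07e+04.
ε/D_h = 7.5e-05/0.0758 = 0.000989; Haaland gives 1/√f = -1.8 log₁₀[0.000108+0.000225] = 6.26, so f = 0.02552.
ΔP = f(L/D_h)(ρV²/2) = 0.02552·4.57/0.0758·24.95 = 38.38 Pa.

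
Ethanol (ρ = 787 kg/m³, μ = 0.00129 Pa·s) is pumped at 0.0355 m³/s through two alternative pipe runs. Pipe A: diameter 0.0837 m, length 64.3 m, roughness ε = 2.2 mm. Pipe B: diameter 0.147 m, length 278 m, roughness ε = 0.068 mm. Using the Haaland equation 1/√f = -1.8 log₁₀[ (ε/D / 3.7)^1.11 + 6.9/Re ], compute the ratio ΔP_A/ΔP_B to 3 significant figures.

ΔP_A/ΔP_B ≈ 11.3

Pipe A: V = Q/A = 0.0355/0.005502 = 6.452 m/s; Re = 3.295e+05; ε/D = 0.0263; Haaland → f = 0.05437; ΔP_A = f(L/D)(ρV²/2) = 6.841e+05 Pa.
Pipe B: V = Q/A = 0.0355/0.01697 = 2.092 m/s; Re = 1.876e+05; ε/D = 0.000463; Haaland → f = 0.01855; ΔP_B = f(L/D)(ρV²/2) = 6.039e+04 Pa.
ΔP_A/ΔP_B = 6.841e+05/6.039e+04 = 11.3.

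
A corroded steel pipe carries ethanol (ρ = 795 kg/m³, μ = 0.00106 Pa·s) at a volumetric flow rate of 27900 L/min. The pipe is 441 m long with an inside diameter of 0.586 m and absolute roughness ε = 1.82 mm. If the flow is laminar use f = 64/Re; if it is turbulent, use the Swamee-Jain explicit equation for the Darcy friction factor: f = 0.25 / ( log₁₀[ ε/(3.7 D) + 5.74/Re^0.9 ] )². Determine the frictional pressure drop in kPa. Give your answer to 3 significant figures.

ΔP ≈ 23.7 kPa

Q = 27900 L/min = 27900/60000 = 0.465 m³/s.
Cross-sectional area A = πD²/4 = π(0.586)²/4 = 0.2697 m²; mean velocity V = Q/A = 0.465/0.2697 = 1.724 m/s.
Reynolds number Re = ρVD/μ = 795 · 1.724 · 0.586 / 0.00106 = 7.578e+05.
Re > 4000 → turbulent. Relative roughness ε/D = 0.00182/0.586 = 0.00311. Swamee-Jain: f = 0.25/(log₁₀[0.00311/3.7 + 5.74/7.578e+05^0.9])² = 0.25/(log₁₀[0.000839 + 2.93e-05])² = 0.25/(-3.061)² = 0.02668.
Darcy-Weisbach: ΔP = f(L/D)(ρV²/2) = 0.02668·(441/0.586)·(795·1.724²/2) = 0.02668·752.6·1182 = 2.372e+04 Pa.
ΔP = 2.372e+04 Pa = 23.7 kPa.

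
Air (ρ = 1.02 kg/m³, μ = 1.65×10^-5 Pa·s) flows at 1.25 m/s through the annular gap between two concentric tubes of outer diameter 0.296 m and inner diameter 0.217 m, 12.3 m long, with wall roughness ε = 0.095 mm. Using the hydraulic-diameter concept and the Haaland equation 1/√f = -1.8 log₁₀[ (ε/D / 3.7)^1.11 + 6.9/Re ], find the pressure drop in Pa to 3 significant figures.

Hydraulic diameter D_h = 4A/P = D_o - D_i = 0.296 - 0.217 = 0.079 m.
Re = ρVD_h/μ = 1.02·1.25·0.079/1.65e-05 = 6105.
ε/D_h = 9.5e-05/0.079 = 0.0012; Haaland gives 1/√f = -1.8 log₁₀[0.000134+0.00113] = 5.216, so f = 0.03675.
ΔP = f(L/D_h)(ρV²/2) = 0.03675·12.3/0.079·0.7969 = 4.559 Pa.

ΔP ≈ 4.56 Pa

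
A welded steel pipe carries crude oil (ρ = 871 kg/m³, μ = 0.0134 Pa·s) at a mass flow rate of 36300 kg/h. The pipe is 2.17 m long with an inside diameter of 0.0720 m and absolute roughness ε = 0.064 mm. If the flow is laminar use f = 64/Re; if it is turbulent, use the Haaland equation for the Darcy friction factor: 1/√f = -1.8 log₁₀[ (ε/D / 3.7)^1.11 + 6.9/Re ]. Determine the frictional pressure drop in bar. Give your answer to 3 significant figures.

ṁ = 36300 kg/h = 36300/3600 = 10.08 kg/s.
A = πD²/4 = π(0.072)²/4 = 0.004072 m²; mean velocity V = ṁ/(ρA) = 10.08/(871 · 0.004072) = 2.843 m/s.
Reynolds number Re = ρVD/μ = 871 · 2.843 · 0.072 / 0.0134 = 1.331e+04.
Re > 4000 → turbulent. Relative roughness ε/D = 6.4e-05/0.072 = 0.000889. Haaland: 1/√f = -1.8 log₁₀[(0.000889/3.7)^1.11 + 6.9/1.331e+04] = -1.8 log₁₀[9.61e-05 + 0.000519] = 5.781, so f = 0.02993.
Darcy-Weisbach: ΔP = f(L/D)(ρV²/2) = 0.02993·(2.17/0.072)·(871·2.843²/2) = 0.02993·30.14·3521 = 3176 Pa.
ΔP = 3176 Pa = 0.0318 bar.

ΔP ≈ 0.0318 bar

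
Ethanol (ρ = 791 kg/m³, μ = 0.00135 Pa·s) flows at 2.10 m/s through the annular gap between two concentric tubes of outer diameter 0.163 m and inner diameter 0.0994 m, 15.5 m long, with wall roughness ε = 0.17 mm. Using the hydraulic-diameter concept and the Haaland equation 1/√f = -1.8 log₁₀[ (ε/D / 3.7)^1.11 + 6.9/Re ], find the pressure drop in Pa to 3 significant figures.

Hydraulic diameter D_h = 4A/P = D_o - D_i = 0.163 - 0.0994 = 0.0636 m.
Re = ρVD_h/μ = 791·2.1·0.0636/0.00135 = 7.826e+04.
ε/D_h = 0.00017/0.0636 = 0.00267; Haaland gives 1/√f = -1.8 log₁₀[0.000326+8.82e-05] = 6.089, so f = 0.02697.
ΔP = f(L/D_h)(ρV²/2) = 0.02697·15.5/0.0636·1744 = 1.146e+04 Pa.

ΔP ≈ 11500 Pa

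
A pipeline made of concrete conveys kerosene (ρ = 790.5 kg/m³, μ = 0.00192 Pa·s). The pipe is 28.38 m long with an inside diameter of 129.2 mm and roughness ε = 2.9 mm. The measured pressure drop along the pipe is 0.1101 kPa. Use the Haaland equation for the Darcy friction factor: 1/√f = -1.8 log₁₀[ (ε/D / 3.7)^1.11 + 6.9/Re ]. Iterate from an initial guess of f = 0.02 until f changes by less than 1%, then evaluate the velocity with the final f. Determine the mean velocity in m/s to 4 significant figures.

Rearranging Darcy-Weisbach: V = √(2·ΔP·D/(f·L·ρ)). With ε/D = 0.0029/0.1292 = 0.0224, iterate starting from f = 0.02:
  f = 0.02 → V = √(2·110.1·0.1292/(0.02·28.38·790.5)) = 0.2518 m/s; Re = ρVD/μ = 1.339e+04; f → 0.05355
  f = 0.05355 → V = 0.1539 m/s; Re = 8186; f → 0.05512
  f = 0.05512 → V = 0.1517 m/s; Re = 8068; f → 0.05518
Converged (Δf/f < 1%). With the final f = 0.05518: V = √(2·110.1·0.1292/(0.05518·28.38·790.5)) = 0.1516 m/s.

V ≈ 0.1516 m/s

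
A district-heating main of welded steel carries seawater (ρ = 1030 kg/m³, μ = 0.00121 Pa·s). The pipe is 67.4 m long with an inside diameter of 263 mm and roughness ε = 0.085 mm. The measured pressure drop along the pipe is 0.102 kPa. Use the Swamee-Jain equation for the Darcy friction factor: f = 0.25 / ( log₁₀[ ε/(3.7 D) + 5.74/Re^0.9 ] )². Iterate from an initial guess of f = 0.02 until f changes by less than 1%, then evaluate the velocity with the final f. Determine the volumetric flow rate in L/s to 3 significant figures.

Q ≈ 10.0 L/s

Rearranging Darcy-Weisbach: V = √(2·ΔP·D/(f·L·ρ)). With ε/D = 8.5e-05/0.263 = 0.000323, iterate starting from f = 0.02:
  f = 0.02 → V = √(2·102·0.263/(0.02·67.4·1030)) = 0.1966 m/s; Re = ρVD/μ = 4.401e+04; f → 0.02254
  f = 0.02254 → V = 0.1852 m/s; Re = 4.146e+04; f → 0.0228
  f = 0.0228 → V = 0.1841 m/s; Re = 4.122e+04; f → 0.02283
Converged (Δf/f < 1%). With the final f = 0.02283: V = √(2·102·0.263/(0.02283·67.4·1030)) = 0.184 m/s.
Q = V·A = 0.184·(π/4·0.263²) = 0.009996 m³/s = 10.0 L/s.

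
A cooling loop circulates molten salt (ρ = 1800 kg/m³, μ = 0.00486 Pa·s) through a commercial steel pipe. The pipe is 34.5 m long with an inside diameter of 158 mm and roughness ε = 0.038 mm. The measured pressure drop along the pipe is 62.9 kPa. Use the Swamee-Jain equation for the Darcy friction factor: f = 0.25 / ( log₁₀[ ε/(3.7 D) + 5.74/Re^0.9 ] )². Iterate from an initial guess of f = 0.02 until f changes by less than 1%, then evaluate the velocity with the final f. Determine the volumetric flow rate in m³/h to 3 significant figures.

Q ≈ 307 m³/h

Rearranging Darcy-Weisbach: V = √(2·ΔP·D/(f·L·ρ)). With ε/D = 3.8e-05/0.158 = 0.000241, iterate starting from f = 0.02:
  f = 0.02 → V = √(2·6.29e+04·0.158/(0.02·34.5·1800)) = 4 m/s; Re = ρVD/μ = 2.341e+05; f → 0.01708
  f = 0.01708 → V = 4.329 m/s; Re = 2.533e+05; f → 0.01693
Converged (Δf/f < 1%). With the final f = 0.01693: V = √(2·6.29e+04·0.158/(0.01693·34.5·1800)) = 4.348 m/s.
Q = V·A = 4.348·(π/4·0.158²) = 0.08525 m³/s = 307 m³/h.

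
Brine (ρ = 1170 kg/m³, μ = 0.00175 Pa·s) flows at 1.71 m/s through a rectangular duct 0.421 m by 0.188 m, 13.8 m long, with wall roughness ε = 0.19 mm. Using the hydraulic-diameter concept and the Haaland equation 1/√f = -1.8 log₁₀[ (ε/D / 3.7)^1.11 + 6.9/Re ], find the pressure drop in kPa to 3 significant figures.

Hydraulic diameter D_h = 4A/P = 4·(0.421·0.188)/(2·(0.421+0.188)) = 0.3166/1.218 = 0.2599 m.
Re = ρVD_h/μ = 1170·1.71·0.2599/0.00175 = 2.972e+05.
ε/D_h = 0.00019/0.2599 = 0.000731; Haaland gives 1/√f = -1.8 log₁₀[7.73e-05+2.32e-05] = 7.196, so f = 0.01931.
ΔP = f(L/D_h)(ρV²/2) = 0.01931·13.8/0.2599·1711 = 1754 Pa.
ΔP = 1.75 kPa.

ΔP ≈ 1.75 kPa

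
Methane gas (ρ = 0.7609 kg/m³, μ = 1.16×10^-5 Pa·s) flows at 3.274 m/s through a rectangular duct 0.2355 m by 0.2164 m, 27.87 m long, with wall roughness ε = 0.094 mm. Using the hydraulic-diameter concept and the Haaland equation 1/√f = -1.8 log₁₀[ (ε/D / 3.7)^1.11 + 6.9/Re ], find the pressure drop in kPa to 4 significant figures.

Hydraulic diameter D_h = 4A/P = 4·(0.2355·0.2164)/(2·(0.2355+0.2164)) = 0.2038/0.9038 = 0.2255 m.
Re = ρVD_h/μ = 0.7609·3.274·0.2255/1.16e-05 = 4.844e+04.
ε/D_h = 9.4e-05/0.2255 = 0.000417; Haaland gives 1/√f = -1.8 log₁₀[4.14e-05+0.000142] = 6.724, so f = 0.02212.
ΔP = f(L/D_h)(ρV²/2) = 0.02212·27.87/0.2255·4.078 = 11.15 Pa.
ΔP = 0.01115 kPa.

ΔP ≈ 0.01115 kPa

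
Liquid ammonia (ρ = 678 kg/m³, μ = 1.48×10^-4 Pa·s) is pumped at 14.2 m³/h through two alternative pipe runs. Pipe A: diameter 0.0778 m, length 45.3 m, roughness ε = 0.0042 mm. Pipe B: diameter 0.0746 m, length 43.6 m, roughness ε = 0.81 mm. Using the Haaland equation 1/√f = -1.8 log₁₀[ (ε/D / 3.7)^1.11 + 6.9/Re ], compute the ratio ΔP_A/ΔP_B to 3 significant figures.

ΔP_A/ΔP_B ≈ 0.319

Pipe A: V = Q/A = 0.003944/0.004754 = 0.8297 m/s; Re = 2.957e+05; ε/D = 5.4e-05; Haaland → f = 0.01485; ΔP_A = f(L/D)(ρV²/2) = 2018 Pa.
Pipe B: V = Q/A = 0.003944/0.004371 = 0.9024 m/s; Re = 3.084e+05; ε/D = 0.0109; Haaland → f = 0.03923; ΔP_B = f(L/D)(ρV²/2) = 6331 Pa.
ΔP_A/ΔP_B = 2018/6331 = 0.319.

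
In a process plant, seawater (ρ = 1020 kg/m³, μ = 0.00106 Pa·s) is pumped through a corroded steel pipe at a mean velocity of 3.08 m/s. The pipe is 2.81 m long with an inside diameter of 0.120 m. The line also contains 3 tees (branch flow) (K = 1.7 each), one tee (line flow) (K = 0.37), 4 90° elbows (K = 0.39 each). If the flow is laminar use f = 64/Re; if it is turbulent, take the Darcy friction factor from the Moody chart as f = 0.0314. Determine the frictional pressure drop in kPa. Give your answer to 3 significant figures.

Reynolds number Re = ρVD/μ = 1020 · 3.08 · 0.12 / 0.00106 = 3.557e+05.
Re > 4000 → turbulent; use the Moody-chart value f = 0.0314.
Total minor-loss coefficient ΣK = 3·1.7 + 1·0.37 + 4·0.39 = 7.03.
ΔP = [f·L/D + ΣK]·(ρV²/2) = [0.0314·2.81/0.12 + 7.03]·(1020·3.08²/2) = [0.7353 + 7.03]·4838 = 3.757e+04 Pa.
ΔP = 3.757e+04 Pa = 37.6 kPa.

ΔP ≈ 37.6 kPa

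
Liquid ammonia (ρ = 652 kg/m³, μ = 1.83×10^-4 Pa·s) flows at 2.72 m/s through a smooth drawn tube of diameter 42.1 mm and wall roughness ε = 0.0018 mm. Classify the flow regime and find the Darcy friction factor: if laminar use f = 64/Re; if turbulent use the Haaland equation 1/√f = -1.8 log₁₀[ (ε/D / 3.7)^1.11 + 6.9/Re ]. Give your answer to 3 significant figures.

Re = ρVD/μ = 652·2.72·0.0421/0.000183 = 4.08e+05.
Re > 4000 → turbulent. ε/D = 1.8e-06/0.0421 = 4.28e-05; Haaland: 1/√f = -1.8 log₁₀[3.31e-06 + 1.69e-05] = 8.45, so f = 0.01401.

f ≈ 0.0140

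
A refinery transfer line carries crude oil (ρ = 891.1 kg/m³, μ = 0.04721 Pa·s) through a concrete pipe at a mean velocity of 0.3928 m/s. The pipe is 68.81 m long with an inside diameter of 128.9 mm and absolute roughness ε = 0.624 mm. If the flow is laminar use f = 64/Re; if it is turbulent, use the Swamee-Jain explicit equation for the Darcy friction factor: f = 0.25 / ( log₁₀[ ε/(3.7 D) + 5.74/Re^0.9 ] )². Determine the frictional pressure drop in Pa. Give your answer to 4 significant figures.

Reynolds number Re = ρVD/μ = 891.1 · 0.3928 · 0.1289 / 0.0472 = 955.7.
Re < 2300 → laminar flow, so f = 64/Re = 64/955.7 = 0.06697 (the turbulent correlation is not needed).
Darcy-Weisbach: ΔP = f(L/D)(ρV²/2) = 0.06697·(68.81/0.1289)·(891.1·0.3928²/2) = 0.06697·533.8·68.74 = 2458 Pa.

ΔP ≈ 2458 Pa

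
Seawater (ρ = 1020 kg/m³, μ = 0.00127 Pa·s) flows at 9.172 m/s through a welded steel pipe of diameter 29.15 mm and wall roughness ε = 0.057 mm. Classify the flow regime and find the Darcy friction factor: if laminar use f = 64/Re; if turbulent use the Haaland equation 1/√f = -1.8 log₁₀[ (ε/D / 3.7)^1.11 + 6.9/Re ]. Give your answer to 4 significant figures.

Re = ρVD/μ = 1020·9.172·0.02915/0.00127 = 2.147e+05.
Re > 4000 → turbulent. ε/D = 5.7e-05/0.02915 = 0.00196; Haaland: 1/√f = -1.8 log₁₀[0.00023 + 3.21e-05] = 6.445, so f = 0.02407.

f ≈ 0.02407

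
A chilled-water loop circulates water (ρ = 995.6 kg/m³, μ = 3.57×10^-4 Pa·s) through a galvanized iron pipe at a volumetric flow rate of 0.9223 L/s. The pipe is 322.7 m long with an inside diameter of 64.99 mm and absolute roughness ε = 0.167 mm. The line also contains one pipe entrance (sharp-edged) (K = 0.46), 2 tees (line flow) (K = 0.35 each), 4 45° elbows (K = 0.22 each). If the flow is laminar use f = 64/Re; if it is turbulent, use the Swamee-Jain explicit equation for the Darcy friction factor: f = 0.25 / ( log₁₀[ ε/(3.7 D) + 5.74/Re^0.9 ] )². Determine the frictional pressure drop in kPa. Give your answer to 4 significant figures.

Q = 0.9223 L/s = 0.9223/1000 = 0.0009223 m³/s.
Cross-sectional area A = πD²/4 = π(0.06499)²/4 = 0.003317 m²; mean velocity V = Q/A = 0.0009223/0.003317 = 0.278 m/s.
Reynolds number Re = ρVD/μ = 995.6 · 0.278 · 0.06499 / 0.000357 = 5.039e+04.
Re > 4000 → turbulent. Relative roughness ε/D = 0.000167/0.06499 = 0.00257. Swamee-Jain: f = 0.25/(log₁₀[0.00257/3.7 + 5.74/5.039e+04^0.9])² = 0.25/(log₁₀[0.000694 + 0.000336])² = 0.25/(-2.987)² = 0.02802.
Total minor-loss coefficient ΣK = 1·0.46 + 2·0.35 + 4·0.22 = 2.04.
ΔP = [f·L/D + ΣK]·(ρV²/2) = [0.02802·322.7/0.06499 + 2.04]·(995.6·0.278²/2) = [139.1 + 2.04]·38.48 = 5433 Pa.
ΔP = 5433 Pa = 5.433 kPa.

ΔP ≈ 5.433 kPa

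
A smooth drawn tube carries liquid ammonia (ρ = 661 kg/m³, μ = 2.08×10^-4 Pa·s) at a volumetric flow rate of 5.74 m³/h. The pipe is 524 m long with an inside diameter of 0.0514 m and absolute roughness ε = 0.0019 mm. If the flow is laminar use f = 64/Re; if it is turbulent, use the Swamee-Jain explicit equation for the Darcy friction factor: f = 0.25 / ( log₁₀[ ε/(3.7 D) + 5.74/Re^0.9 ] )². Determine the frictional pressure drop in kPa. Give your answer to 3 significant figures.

ΔP ≈ 34.4 kPa

Q = 5.74 m³/h = 5.74/3600 = 0.001594 m³/s.
Cross-sectional area A = πD²/4 = π(0.0514)²/4 = 0.002075 m²; mean velocity V = Q/A = 0.001594/0.002075 = 0.7684 m/s.
Reynolds number Re = ρVD/μ = 661 · 0.7684 · 0.0514 / 0.000208 = 1.255e+05.
Re > 4000 → turbulent. Relative roughness ε/D = 1.9e-06/0.0514 = 3.7e-05. Swamee-Jain: f = 0.25/(log₁₀[3.7e-05/3.7 + 5.74/1.255e+05^0.9])² = 0.25/(log₁₀[9.99e-06 + 0.000148])² = 0.25/(-3.802)² = 0.0173.
Darcy-Weisbach: ΔP = f(L/D)(ρV²/2) = 0.0173·(524/0.0514)·(661·0.7684²/2) = 0.0173·1.019e+04·195.1 = 3.442e+04 Pa.
ΔP = 3.442e+04 Pa = 34.4 kPa.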